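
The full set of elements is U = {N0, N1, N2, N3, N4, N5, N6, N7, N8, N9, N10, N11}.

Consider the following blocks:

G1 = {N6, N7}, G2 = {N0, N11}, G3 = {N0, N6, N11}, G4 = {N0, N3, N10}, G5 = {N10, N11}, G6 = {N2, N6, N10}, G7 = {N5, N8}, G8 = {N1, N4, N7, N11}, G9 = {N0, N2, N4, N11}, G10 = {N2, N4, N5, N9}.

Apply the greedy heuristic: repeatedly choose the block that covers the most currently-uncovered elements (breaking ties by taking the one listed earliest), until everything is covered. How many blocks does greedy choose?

Greedy: pick G8 (covers 4 new) → pick G4 (covers 3 new) → pick G10 (covers 3 new) → pick G1 (covers 1 new) → pick G7 (covers 1 new). Total picks: 5.

5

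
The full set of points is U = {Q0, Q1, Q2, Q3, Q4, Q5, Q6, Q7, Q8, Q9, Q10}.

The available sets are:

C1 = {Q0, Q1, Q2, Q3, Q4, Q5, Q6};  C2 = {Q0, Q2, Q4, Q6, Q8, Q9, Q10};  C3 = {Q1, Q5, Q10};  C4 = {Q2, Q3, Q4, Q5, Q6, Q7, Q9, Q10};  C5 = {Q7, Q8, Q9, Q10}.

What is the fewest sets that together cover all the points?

C1 and C5 together: C1 ∪ C5 = {Q0, Q1, Q2, Q3, Q4, Q5, Q6, Q7, Q8, Q9, Q10} — every point is covered.
No single set has all 11 points (the largest, C4, has 8), so 2 is optimal.

2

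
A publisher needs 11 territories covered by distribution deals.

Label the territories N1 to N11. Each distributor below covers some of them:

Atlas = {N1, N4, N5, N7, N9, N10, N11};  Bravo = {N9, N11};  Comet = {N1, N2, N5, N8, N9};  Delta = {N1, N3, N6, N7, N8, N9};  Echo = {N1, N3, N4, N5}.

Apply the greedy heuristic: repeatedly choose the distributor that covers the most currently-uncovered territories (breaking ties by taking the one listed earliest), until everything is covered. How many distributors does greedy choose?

3

Greedy: pick Atlas (covers 7 new) → pick Delta (covers 3 new) → pick Comet (covers 1 new). Total picks: 3.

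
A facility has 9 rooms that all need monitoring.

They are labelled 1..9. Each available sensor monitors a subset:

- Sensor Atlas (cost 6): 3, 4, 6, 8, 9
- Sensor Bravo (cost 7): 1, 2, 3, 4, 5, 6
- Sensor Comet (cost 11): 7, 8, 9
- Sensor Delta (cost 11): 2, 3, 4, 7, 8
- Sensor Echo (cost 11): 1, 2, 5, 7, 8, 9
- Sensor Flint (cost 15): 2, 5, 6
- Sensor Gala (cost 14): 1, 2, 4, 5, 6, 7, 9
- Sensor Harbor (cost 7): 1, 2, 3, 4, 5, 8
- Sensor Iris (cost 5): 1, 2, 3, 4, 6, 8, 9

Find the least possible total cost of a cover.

16

Echo, Iris together cover every room (Echo ∪ Iris = {1, 2, 3, 4, 5, 6, 7, 8, 9}); total cost 11 + 5 = 16.
No covering selection has total cost below 16.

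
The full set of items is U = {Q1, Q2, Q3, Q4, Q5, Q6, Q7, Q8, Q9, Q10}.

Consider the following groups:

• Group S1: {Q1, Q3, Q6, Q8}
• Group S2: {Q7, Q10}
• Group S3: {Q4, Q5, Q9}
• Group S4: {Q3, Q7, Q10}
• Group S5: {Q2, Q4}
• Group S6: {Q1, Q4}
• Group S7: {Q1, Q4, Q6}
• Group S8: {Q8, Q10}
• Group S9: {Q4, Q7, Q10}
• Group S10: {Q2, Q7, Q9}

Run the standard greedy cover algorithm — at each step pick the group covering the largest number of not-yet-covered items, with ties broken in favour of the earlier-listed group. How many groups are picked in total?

4

Greedy: pick S1 (covers 4 new) → pick S3 (covers 3 new) → pick S2 (covers 2 new) → pick S5 (covers 1 new). Total picks: 4.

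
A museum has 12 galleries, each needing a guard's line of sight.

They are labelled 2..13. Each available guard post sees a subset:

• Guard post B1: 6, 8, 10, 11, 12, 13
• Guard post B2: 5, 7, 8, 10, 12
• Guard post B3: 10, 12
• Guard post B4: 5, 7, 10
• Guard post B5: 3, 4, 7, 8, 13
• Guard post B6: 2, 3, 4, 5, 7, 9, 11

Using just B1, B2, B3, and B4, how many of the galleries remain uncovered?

Union of B1, B2, B3, B4 = {5, 6, 7, 8, 10, 11, 12, 13}.
Not covered: 2, 3, 4, 9 — 4 galleries.

4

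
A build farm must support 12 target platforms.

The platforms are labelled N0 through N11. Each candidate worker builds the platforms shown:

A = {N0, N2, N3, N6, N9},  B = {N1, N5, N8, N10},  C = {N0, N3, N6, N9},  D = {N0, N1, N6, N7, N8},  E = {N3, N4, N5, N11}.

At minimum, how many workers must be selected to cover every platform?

4

Take {A, B, D, E}. Their union is {N0, N1, N2, N3, N4, N5, N6, N7, N8, N9, N10, N11}, which is all 12 platforms.
No 3 of the 5 workers cover everything (all 10 combinations miss at least one platform), so 4 is optimal.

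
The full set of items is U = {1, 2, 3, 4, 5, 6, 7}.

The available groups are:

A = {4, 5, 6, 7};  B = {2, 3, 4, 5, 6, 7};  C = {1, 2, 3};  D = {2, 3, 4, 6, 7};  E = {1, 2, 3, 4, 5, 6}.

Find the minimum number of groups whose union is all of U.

2

Take {B, E}. Their union is {1, 2, 3, 4, 5, 6, 7}, which is all 7 items.
No single group has all 7 items (the largest, B, has 6), so 2 is optimal.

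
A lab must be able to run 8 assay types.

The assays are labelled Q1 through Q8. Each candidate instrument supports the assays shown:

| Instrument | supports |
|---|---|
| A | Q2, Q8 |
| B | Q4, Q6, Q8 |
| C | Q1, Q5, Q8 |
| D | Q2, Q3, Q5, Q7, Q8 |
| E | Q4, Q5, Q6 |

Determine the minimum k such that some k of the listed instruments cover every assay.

Take {C, D, E}. Their union is {Q1, Q2, Q3, Q4, Q5, Q6, Q7, Q8}, which is all 8 assays.
Only C contains Q1, so C is forced; the remaining 5 assays need at least 2 more instruments (each remaining instrument adds at most 3) — so at least 3 instruments are needed, and 3 is optimal.

3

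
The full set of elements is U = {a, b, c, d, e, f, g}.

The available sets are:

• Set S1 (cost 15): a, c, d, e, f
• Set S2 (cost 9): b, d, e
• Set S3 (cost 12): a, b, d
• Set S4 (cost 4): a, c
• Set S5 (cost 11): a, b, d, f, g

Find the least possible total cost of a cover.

24

S2, S4, S5 together cover every element (S2 ∪ S4 ∪ S5 = {a, b, c, d, e, f, g}); total cost 9 + 4 + 11 = 24.
No covering selection has total cost below 24.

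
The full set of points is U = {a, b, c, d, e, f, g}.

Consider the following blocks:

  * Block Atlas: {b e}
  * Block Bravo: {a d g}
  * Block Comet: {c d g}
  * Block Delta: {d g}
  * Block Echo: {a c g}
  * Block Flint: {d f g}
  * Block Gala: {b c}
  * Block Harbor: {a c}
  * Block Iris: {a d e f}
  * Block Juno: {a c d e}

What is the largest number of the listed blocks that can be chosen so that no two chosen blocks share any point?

3

Atlas, Delta, Harbor are pairwise disjoint (Atlas={b,e}; Delta={d,g}; Harbor={a,c}).
Every remaining block overlaps one of these, and no 4 of the listed blocks are pairwise disjoint, so 3 is the maximum.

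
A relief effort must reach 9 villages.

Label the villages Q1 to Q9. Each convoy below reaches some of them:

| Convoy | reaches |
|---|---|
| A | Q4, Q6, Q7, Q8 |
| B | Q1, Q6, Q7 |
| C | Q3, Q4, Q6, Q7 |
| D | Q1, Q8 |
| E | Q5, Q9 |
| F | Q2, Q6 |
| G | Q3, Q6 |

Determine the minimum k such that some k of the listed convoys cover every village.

Take {C, D, E, F}. Their union is {Q1, Q2, Q3, Q4, Q5, Q6, Q7, Q8, Q9}, which is all 9 villages.
Only F contains Q2, so F is forced; the remaining 7 villages need at least 3 more convoys (each remaining convoy adds at most 3) — so at least 4 convoys are needed, and 4 is optimal.

4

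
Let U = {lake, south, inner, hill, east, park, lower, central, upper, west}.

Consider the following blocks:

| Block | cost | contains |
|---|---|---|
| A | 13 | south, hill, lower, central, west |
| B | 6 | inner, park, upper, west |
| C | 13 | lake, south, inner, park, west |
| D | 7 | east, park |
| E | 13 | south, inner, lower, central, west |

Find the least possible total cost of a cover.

A, B, C, D together cover every point (A ∪ B ∪ C ∪ D = {lake, south, inner, hill, east, park, lower, central, upper, west}); total cost 13 + 6 + 13 + 7 = 39.
No covering selection has total cost below 39.

39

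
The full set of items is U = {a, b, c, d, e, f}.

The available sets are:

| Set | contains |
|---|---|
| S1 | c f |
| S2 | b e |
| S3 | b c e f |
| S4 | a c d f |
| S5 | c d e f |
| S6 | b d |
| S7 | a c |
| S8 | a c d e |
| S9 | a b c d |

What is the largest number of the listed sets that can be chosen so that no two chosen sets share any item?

2

S2, S7 are pairwise disjoint (S2={b,e}; S7={a,c}).
Every remaining set overlaps one of these, and no 3 of the listed sets are pairwise disjoint, so 2 is the maximum.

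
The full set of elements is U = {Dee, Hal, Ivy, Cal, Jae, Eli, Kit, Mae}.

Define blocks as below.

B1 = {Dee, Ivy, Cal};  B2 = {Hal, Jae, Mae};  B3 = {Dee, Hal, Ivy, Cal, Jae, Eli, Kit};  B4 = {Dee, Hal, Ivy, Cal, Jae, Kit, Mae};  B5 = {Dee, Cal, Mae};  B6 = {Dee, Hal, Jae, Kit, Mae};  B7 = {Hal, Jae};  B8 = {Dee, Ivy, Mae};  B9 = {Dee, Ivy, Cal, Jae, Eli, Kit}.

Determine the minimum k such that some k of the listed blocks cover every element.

2

B3 and B6 together: B3 ∪ B6 = {Dee, Hal, Ivy, Cal, Jae, Eli, Kit, Mae} — every element is covered.
No single block has all 8 elements (the largest, B3, has 7), so 2 is optimal.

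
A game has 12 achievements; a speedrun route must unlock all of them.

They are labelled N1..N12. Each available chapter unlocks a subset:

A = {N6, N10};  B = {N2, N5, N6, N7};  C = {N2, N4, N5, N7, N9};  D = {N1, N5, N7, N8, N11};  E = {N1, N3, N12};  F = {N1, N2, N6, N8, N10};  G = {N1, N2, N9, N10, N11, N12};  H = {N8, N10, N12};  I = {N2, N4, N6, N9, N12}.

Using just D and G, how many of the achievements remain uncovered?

Union of D, G = {N1, N2, N5, N7, N8, N9, N10, N11, N12}.
Not covered: N3, N4, N6 — 3 achievements.

3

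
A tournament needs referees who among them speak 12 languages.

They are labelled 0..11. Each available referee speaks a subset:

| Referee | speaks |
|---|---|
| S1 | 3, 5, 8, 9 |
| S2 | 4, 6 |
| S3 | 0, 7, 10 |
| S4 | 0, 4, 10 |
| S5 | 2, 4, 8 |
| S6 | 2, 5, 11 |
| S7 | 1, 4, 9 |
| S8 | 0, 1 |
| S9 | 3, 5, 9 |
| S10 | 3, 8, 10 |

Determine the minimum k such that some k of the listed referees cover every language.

Take {S1, S2, S3, S6, S8}. Their union is {0, 1, 2, 3, 4, 5, 6, 7, 8, 9, 10, 11}, which is all 12 languages.
No 4 of the 10 referees cover everything (all 210 combinations miss at least one language), so 5 is optimal.

5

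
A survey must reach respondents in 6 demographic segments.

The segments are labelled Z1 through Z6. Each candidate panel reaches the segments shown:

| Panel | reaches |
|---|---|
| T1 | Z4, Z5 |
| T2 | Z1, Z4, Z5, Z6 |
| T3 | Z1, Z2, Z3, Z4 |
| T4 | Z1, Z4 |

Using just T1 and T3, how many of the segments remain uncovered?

Union of T1, T3 = {Z1, Z2, Z3, Z4, Z5}.
Not covered: Z6 — 1 segment.

1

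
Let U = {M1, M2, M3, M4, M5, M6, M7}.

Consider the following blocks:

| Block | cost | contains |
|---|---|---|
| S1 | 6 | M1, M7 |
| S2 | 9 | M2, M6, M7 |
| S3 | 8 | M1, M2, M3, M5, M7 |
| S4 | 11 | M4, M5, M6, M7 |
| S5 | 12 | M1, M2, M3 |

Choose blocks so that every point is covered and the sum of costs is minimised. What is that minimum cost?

19

S3, S4 together cover every point (S3 ∪ S4 = {M1, M2, M3, M4, M5, M6, M7}); total cost 8 + 11 = 19.
No covering selection has total cost below 19.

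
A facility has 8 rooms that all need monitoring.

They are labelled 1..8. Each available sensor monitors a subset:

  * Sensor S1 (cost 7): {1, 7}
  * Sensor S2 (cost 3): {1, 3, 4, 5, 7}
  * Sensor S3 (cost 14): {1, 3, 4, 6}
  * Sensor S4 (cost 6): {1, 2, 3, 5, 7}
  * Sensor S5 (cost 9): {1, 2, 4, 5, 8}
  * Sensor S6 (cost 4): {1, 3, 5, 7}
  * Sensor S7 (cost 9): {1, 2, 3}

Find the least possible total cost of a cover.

26

S2, S3, S5 together cover every room (S2 ∪ S3 ∪ S5 = {1, 2, 3, 4, 5, 6, 7, 8}); total cost 3 + 14 + 9 = 26.
No covering selection has total cost below 26.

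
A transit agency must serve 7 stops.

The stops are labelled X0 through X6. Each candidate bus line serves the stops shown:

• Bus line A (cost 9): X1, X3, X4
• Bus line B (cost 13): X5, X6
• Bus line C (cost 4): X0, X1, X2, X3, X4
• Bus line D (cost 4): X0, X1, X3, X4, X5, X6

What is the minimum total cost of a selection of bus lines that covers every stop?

8

C, D together cover every stop (C ∪ D = {X0, X1, X2, X3, X4, X5, X6}); total cost 4 + 4 = 8.
No covering selection has total cost below 8.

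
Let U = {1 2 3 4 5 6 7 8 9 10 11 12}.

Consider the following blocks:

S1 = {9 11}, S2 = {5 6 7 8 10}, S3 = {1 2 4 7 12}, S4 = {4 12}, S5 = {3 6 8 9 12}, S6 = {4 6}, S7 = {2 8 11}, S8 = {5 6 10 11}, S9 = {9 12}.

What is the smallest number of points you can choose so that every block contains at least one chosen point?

3

The 3 points {6, 11, 12} hit every block.
The blocks S6, S7, S9 are pairwise disjoint, so any hitting set needs a separate point for each — at least 3. Hence 3 is optimal.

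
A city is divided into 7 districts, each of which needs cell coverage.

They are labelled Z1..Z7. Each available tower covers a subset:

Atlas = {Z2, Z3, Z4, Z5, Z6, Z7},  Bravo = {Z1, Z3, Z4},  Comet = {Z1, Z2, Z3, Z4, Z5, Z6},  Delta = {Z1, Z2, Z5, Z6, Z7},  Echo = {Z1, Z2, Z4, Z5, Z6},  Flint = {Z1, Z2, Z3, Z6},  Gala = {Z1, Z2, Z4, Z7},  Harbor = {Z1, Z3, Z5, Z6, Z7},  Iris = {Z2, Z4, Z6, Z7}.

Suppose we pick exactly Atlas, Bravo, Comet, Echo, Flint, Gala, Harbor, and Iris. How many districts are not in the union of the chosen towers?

Union of Atlas, Bravo, Comet, Echo, Flint, Gala, Harbor, Iris = {Z1, Z2, Z3, Z4, Z5, Z6, Z7} — that's every district, so 0 are uncovered.

0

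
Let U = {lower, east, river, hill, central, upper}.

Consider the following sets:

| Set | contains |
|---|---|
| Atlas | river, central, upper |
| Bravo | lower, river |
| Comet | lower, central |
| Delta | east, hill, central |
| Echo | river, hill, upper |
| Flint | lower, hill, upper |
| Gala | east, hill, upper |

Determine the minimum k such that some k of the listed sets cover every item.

3

Atlas and Comet and Delta together: Atlas ∪ Comet ∪ Delta = {lower, east, river, hill, central, upper} — every item is covered.
No 2 of the 7 sets cover everything (all 21 combinations miss at least one item), so 3 is optimal.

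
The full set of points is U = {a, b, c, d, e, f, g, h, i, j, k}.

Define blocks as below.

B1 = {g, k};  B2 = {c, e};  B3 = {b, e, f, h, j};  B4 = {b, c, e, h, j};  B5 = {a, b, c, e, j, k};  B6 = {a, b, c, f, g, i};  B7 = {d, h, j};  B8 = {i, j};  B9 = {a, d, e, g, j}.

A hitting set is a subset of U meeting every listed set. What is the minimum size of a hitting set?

3

T = {e, g, j} meets every block (each contains at least one member of T), and |T| = 3.
The blocks B1, B2, B7 are pairwise disjoint, so any hitting set needs a separate point for each — at least 3. Hence 3 is optimal.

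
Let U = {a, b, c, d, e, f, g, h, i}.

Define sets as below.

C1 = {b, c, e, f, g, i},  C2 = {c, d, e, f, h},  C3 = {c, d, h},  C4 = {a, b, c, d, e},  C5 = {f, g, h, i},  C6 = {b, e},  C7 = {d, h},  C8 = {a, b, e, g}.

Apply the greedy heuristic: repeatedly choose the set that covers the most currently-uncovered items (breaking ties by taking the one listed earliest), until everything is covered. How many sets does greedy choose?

Greedy: pick C1 (covers 6 new) → pick C2 (covers 2 new) → pick C4 (covers 1 new). Total picks: 3.
(The true minimum cover uses only 2 sets, so greedy is not optimal here.)

3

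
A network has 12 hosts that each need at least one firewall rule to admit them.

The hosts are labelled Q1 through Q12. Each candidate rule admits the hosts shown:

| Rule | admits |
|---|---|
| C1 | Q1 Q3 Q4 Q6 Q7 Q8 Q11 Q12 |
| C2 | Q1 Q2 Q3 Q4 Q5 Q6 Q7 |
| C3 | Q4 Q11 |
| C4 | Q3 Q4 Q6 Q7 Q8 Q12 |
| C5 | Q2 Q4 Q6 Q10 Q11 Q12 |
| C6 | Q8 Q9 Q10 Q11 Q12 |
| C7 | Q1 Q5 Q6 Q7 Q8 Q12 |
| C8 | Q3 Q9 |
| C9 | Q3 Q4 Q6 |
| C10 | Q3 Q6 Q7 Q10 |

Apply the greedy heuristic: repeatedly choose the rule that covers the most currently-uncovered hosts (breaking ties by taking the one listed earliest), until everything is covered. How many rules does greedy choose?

Greedy: pick C1 (covers 8 new) → pick C2 (covers 2 new) → pick C6 (covers 2 new). Total picks: 3.
(The true minimum cover uses only 2 rules, so greedy is not optimal here.)

3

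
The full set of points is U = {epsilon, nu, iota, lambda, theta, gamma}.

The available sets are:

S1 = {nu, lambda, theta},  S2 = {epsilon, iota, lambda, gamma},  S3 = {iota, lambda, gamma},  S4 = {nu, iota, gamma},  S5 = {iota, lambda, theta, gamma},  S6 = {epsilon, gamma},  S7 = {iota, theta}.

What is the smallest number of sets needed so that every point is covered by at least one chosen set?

Take {S1, S2}. Their union is {epsilon, nu, iota, lambda, theta, gamma}, which is all 6 points.
No single set has all 6 points (the largest, S2, has 4), so 2 is optimal.

2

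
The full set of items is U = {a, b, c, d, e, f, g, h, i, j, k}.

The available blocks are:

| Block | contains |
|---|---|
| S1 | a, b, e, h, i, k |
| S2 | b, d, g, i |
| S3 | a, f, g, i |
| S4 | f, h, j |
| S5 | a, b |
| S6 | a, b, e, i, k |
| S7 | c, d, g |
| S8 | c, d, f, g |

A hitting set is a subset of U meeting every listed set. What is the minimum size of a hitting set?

3

T = {b, c, f} meets every block (each contains at least one member of T), and |T| = 3.
The blocks S4, S5, S7 are pairwise disjoint, so any hitting set needs a separate item for each — at least 3. Hence 3 is optimal.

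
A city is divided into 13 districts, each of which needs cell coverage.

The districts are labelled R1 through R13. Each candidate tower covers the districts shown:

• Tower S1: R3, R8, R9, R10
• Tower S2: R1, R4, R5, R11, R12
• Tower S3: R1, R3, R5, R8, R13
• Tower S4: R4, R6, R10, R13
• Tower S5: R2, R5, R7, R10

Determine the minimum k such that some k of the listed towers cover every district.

Take {S1, S2, S4, S5}. Their union is {R1, R2, R3, R4, R5, R6, R7, R8, R9, R10, R11, R12, R13}, which is all 13 districts.
Only S5 contains R2, so S5 is forced; the remaining 9 districts need at least 3 more towers (each remaining tower adds at most 4) — so at least 4 towers are needed, and 4 is optimal.

4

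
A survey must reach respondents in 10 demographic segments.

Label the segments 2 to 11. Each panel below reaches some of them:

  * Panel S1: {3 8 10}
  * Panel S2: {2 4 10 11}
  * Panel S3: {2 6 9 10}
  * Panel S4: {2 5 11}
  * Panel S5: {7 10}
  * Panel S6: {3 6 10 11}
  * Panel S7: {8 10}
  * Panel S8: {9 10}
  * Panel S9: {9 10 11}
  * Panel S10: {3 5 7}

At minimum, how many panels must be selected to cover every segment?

S2 and S3 and S7 and S10 together: S2 ∪ S3 ∪ S7 ∪ S10 = {2, 3, 4, 5, 6, 7, 8, 9, 10, 11} — every segment is covered.
No 3 of the 10 panels cover everything (all 120 combinations miss at least one segment), so 4 is optimal.

4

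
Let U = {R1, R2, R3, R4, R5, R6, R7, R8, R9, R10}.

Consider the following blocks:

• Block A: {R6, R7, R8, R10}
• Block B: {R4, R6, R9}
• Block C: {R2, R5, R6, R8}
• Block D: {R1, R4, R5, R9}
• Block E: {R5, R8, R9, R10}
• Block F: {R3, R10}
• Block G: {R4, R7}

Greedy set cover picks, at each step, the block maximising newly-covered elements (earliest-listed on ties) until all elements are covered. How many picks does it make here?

Greedy: pick A (covers 4 new) → pick D (covers 4 new) → pick C (covers 1 new) → pick F (covers 1 new). Total picks: 4.

4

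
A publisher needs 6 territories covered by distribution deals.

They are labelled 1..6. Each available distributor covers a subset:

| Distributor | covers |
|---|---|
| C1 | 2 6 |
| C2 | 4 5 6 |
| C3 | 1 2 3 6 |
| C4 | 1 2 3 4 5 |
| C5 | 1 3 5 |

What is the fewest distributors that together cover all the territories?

2

Take {C1, C4}. Their union is {1, 2, 3, 4, 5, 6}, which is all 6 territories.
No single distributor has all 6 territories (the largest, C4, has 5), so 2 is optimal.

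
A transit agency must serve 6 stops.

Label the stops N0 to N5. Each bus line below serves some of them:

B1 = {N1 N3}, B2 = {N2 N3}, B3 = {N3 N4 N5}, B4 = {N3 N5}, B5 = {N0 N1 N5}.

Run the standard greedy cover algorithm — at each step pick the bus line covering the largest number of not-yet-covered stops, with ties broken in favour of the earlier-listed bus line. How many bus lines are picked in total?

Greedy: pick B3 (covers 3 new) → pick B5 (covers 2 new) → pick B2 (covers 1 new). Total picks: 3.

3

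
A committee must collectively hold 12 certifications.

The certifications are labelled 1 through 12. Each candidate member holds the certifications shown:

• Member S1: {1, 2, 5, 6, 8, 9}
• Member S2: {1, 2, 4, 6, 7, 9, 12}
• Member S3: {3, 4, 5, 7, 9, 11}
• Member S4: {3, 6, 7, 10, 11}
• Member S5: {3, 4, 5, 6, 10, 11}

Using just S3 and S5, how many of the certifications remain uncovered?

4

Union of S3, S5 = {3, 4, 5, 6, 7, 9, 10, 11}.
Not covered: 1, 2, 8, 12 — 4 certifications.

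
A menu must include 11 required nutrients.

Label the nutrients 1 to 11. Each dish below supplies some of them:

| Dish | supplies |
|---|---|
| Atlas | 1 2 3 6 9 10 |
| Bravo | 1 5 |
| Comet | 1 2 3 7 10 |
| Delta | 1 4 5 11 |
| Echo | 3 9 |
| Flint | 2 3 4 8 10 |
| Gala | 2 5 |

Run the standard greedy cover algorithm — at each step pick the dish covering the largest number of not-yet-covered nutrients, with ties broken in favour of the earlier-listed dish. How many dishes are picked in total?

Greedy: pick Atlas (covers 6 new) → pick Delta (covers 3 new) → pick Comet (covers 1 new) → pick Flint (covers 1 new). Total picks: 4.

4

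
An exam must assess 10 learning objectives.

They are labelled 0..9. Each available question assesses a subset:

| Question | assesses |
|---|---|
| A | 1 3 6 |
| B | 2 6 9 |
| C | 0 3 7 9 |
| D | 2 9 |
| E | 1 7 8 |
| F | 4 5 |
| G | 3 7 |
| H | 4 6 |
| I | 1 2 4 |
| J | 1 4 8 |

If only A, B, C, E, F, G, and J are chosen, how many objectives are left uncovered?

Union of A, B, C, E, F, G, J = {0, 1, 2, 3, 4, 5, 6, 7, 8, 9} — that's every objective, so 0 are uncovered.

0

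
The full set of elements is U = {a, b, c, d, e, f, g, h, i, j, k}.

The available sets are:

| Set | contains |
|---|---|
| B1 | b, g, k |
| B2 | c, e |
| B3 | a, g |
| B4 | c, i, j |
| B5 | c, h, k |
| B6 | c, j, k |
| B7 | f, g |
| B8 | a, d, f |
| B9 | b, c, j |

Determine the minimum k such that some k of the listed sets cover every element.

Take {B1, B2, B4, B5, B8}. Their union is {a, b, c, d, e, f, g, h, i, j, k}, which is all 11 elements.
No 4 of the 9 sets cover everything (all 126 combinations miss at least one element), so 5 is optimal.

5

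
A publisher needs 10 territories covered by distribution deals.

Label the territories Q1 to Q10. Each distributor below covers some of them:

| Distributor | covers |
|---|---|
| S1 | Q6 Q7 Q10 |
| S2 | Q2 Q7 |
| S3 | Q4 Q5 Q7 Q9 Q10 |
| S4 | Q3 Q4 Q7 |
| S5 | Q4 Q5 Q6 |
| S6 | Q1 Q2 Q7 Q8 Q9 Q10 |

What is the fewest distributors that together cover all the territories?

3

Take {S4, S5, S6}. Their union is {Q1, Q2, Q3, Q4, Q5, Q6, Q7, Q8, Q9, Q10}, which is all 10 territories.
Only S6 contains Q1, so S6 is forced; the remaining 4 territories need at least 2 more distributors (each remaining distributor adds at most 3) — so at least 3 distributors are needed, and 3 is optimal.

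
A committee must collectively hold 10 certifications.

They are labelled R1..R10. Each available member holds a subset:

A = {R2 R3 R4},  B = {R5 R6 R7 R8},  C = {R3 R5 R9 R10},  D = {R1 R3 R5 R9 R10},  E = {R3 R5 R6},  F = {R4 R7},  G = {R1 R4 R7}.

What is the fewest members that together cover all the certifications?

A and B and D together: A ∪ B ∪ D = {R1, R2, R3, R4, R5, R6, R7, R8, R9, R10} — every certification is covered.
Only A contains R2, so A is forced; the remaining 7 certifications need at least 2 more members (each remaining member adds at most 4) — so at least 3 members are needed, and 3 is optimal.

3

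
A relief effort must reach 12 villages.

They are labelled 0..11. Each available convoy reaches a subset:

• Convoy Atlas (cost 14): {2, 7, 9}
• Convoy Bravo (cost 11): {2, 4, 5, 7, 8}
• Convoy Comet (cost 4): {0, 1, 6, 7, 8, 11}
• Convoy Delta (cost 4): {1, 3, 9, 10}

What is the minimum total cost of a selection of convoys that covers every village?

19

Bravo, Comet, Delta together cover every village (Bravo ∪ Comet ∪ Delta = {0, 1, 2, 3, 4, 5, 6, 7, 8, 9, 10, 11}); total cost 11 + 4 + 4 = 19.
No covering selection has total cost below 19.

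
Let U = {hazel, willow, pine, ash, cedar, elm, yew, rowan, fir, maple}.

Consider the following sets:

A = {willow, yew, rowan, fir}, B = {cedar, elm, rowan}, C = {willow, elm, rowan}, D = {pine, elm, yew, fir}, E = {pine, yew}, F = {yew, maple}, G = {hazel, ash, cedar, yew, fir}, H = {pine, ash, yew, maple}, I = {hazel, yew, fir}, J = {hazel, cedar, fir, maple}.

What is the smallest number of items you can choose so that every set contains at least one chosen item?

Take T = {hazel, elm, yew}. Each listed set contains at least one of these, so T is a hitting set of size 3.
The sets C, E, J are pairwise disjoint, so any hitting set needs a separate item for each — at least 3. Hence 3 is optimal.

3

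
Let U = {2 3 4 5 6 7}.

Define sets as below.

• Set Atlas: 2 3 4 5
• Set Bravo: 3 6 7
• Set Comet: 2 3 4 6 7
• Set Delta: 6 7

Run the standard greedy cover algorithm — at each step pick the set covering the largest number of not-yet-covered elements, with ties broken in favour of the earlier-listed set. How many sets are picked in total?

2

Greedy: pick Comet (covers 5 new) → pick Atlas (covers 1 new). Total picks: 2.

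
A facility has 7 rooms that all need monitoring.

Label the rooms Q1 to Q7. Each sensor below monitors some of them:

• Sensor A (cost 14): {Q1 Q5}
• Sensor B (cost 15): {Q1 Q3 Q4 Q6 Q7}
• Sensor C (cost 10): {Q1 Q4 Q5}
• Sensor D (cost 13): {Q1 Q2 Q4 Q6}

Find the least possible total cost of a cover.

B, C, D together cover every room (B ∪ C ∪ D = {Q1, Q2, Q3, Q4, Q5, Q6, Q7}); total cost 15 + 10 + 13 = 38.
No covering selection has total cost below 38.

38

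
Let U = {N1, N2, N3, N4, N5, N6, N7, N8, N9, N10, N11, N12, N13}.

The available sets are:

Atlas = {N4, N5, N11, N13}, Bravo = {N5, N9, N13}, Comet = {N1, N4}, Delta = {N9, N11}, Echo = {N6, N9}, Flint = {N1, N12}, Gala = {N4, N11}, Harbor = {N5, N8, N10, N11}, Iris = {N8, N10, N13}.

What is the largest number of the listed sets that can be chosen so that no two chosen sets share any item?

4

Echo, Flint, Gala, Iris are pairwise disjoint (Echo={N6,N9}; Flint={N1,N12}; Gala={N4,N11}; Iris={N8,N10,N13}).
Every remaining set overlaps one of these, and no 5 of the listed sets are pairwise disjoint, so 4 is the maximum.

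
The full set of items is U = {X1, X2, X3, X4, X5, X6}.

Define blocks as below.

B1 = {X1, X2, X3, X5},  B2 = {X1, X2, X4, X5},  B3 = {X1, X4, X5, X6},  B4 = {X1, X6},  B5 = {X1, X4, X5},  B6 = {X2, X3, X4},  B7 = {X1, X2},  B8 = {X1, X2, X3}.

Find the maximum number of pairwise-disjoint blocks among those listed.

2

B4, B6 are pairwise disjoint (B4={X1,X6}; B6={X2,X3,X4}).
Every remaining block overlaps one of these, and no 3 of the listed blocks are pairwise disjoint, so 2 is the maximum.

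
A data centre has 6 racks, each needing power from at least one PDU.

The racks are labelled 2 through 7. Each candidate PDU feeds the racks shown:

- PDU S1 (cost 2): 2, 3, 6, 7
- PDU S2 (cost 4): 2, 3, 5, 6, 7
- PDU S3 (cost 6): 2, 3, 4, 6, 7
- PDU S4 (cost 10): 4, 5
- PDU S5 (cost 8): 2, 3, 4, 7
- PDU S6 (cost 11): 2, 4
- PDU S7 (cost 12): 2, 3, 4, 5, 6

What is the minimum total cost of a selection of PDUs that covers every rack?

10

S2, S3 together cover every rack (S2 ∪ S3 = {2, 3, 4, 5, 6, 7}); total cost 4 + 6 = 10.
The greedy pick S1, S2, S3 costs 12; no covering selection beats 10.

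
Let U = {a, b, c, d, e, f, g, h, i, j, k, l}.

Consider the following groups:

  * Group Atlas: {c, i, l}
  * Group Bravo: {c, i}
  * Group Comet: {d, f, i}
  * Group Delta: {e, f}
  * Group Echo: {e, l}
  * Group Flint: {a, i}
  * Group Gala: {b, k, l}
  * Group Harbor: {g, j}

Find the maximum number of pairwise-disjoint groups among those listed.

4

Delta, Flint, Gala, Harbor are pairwise disjoint (Delta={e,f}; Flint={a,i}; Gala={b,k,l}; Harbor={g,j}).
Every remaining group overlaps one of these, and no 5 of the listed groups are pairwise disjoint, so 4 is the maximum.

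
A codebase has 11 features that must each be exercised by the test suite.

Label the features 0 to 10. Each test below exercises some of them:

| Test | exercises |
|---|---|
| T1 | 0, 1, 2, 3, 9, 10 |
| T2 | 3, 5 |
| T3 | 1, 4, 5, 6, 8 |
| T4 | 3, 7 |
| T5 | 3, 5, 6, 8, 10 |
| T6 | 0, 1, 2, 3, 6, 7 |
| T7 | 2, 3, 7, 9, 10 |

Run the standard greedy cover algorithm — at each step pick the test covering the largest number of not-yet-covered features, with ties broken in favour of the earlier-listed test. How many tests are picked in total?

Greedy: pick T1 (covers 6 new) → pick T3 (covers 4 new) → pick T4 (covers 1 new). Total picks: 3.

3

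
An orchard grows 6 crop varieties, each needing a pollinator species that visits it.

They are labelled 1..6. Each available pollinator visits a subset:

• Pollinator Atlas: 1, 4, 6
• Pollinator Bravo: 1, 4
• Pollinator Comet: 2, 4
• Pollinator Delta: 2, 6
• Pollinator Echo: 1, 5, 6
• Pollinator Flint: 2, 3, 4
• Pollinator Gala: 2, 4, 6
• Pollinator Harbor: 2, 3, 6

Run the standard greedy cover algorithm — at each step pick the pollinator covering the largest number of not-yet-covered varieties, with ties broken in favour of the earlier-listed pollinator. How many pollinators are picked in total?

3

Greedy: pick Atlas (covers 3 new) → pick Flint (covers 2 new) → pick Echo (covers 1 new). Total picks: 3.
(The true minimum cover uses only 2 pollinators, so greedy is not optimal here.)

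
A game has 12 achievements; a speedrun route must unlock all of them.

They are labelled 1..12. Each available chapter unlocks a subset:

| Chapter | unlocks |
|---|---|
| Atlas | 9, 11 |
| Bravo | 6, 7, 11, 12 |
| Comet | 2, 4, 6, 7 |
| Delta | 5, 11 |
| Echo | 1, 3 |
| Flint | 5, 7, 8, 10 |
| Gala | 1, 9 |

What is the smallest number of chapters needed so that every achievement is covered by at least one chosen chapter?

5

Take {Bravo, Comet, Echo, Flint, Gala}. Their union is {1, 2, 3, 4, 5, 6, 7, 8, 9, 10, 11, 12}, which is all 12 achievements.
No 4 of the 7 chapters cover everything (all 35 combinations miss at least one achievement), so 5 is optimal.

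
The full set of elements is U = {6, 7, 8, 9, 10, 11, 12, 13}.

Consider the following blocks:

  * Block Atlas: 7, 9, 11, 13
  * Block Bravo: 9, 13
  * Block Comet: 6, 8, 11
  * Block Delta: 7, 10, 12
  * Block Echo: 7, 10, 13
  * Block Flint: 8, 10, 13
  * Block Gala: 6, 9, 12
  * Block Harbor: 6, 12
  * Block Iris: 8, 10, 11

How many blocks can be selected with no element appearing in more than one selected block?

Bravo, Harbor, Iris are pairwise disjoint (Bravo={9,13}; Harbor={6,12}; Iris={8,10,11}).
Every remaining block overlaps one of these, and no 4 of the listed blocks are pairwise disjoint, so 3 is the maximum.

3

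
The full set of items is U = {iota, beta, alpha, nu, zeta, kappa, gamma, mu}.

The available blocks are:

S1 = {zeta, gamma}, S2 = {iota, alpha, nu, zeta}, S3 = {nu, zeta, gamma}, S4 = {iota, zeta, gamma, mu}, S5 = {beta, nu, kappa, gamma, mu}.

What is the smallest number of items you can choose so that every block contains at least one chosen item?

The 2 items {nu, gamma} hit every block.
No single item lies in every block, so at least 2 are needed and 2 is optimal.

2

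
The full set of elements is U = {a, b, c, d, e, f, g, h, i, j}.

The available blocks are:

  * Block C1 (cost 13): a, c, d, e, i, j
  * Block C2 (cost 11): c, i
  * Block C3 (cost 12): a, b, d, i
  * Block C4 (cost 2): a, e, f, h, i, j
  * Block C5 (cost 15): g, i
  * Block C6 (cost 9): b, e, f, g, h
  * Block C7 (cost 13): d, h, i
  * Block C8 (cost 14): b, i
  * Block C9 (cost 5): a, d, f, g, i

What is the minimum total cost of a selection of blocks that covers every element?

22

C1, C6 together cover every element (C1 ∪ C6 = {a, b, c, d, e, f, g, h, i, j}); total cost 13 + 9 = 22.
The greedy pick C4, C9, C6, C2 costs 27; no covering selection beats 22.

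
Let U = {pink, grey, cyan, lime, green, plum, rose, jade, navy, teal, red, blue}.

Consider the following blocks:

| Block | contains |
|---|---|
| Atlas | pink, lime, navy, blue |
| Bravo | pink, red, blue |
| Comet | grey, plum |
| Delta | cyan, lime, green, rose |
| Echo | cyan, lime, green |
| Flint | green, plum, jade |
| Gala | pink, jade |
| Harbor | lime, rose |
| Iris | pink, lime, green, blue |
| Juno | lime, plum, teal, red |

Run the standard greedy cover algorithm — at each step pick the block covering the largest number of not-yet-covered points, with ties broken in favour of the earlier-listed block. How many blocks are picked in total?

Greedy: pick Atlas (covers 4 new) → pick Delta (covers 3 new) → pick Juno (covers 3 new) → pick Comet (covers 1 new) → pick Flint (covers 1 new). Total picks: 5.

5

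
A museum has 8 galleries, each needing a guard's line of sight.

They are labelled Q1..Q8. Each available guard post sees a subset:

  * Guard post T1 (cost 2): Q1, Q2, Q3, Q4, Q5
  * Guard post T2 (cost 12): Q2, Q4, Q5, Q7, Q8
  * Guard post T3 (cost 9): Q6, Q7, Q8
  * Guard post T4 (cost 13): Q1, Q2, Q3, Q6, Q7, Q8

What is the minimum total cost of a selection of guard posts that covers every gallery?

T1, T3 together cover every gallery (T1 ∪ T3 = {Q1, Q2, Q3, Q4, Q5, Q6, Q7, Q8}); total cost 2 + 9 = 11.
No covering selection has total cost below 11.

11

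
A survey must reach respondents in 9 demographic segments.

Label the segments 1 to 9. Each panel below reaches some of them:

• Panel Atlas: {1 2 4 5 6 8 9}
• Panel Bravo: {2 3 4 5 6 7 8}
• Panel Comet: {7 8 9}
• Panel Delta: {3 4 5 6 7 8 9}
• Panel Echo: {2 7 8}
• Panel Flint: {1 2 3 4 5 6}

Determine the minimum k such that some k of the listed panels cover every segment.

Take {Atlas, Delta}. Their union is {1, 2, 3, 4, 5, 6, 7, 8, 9}, which is all 9 segments.
No single panel has all 9 segments (the largest, Atlas, has 7), so 2 is optimal.

2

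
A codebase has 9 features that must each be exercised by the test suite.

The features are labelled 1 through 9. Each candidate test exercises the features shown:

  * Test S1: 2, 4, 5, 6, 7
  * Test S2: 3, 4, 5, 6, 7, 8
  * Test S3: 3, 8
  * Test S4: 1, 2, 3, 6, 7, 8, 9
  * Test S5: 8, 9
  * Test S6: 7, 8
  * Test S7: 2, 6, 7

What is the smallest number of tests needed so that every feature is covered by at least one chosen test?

Take {S1, S4}. Their union is {1, 2, 3, 4, 5, 6, 7, 8, 9}, which is all 9 features.
No single test has all 9 features (the largest, S4, has 7), so 2 is optimal.

2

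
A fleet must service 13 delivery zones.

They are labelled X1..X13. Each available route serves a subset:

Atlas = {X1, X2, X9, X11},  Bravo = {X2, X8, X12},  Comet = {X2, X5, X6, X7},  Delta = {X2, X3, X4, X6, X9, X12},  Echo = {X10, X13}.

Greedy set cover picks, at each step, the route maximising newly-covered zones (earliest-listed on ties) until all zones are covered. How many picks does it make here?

Greedy: pick Delta (covers 6 new) → pick Atlas (covers 2 new) → pick Comet (covers 2 new) → pick Echo (covers 2 new) → pick Bravo (covers 1 new). Total picks: 5.

5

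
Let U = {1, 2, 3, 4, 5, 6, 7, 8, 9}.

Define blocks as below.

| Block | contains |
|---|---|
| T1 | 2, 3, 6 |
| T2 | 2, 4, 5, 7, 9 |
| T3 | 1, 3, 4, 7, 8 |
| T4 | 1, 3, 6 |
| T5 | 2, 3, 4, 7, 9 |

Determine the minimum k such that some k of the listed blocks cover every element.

3

T2, T3, and T4 cover everything between them: the union {1, 2, 3, 4, 5, 6, 7, 8, 9} is all of U.
Only T2 contains 5, so T2 is forced; the remaining 4 elements need at least 2 more blocks (each remaining block adds at most 3) — so at least 3 blocks are needed, and 3 is optimal.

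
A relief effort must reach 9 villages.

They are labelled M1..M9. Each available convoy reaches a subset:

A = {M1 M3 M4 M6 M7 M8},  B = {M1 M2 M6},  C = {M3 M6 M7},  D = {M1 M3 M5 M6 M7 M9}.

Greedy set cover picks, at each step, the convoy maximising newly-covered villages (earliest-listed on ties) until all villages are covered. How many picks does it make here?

3

Greedy: pick A (covers 6 new) → pick D (covers 2 new) → pick B (covers 1 new). Total picks: 3.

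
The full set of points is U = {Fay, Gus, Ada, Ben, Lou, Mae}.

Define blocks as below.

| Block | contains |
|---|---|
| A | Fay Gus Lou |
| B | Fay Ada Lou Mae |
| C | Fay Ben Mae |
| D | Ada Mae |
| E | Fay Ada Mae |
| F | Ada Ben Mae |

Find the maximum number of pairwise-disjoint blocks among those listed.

2

A, F are pairwise disjoint (A={Fay,Gus,Lou}; F={Ada,Ben,Mae}).
Every remaining block overlaps one of these, and no 3 of the listed blocks are pairwise disjoint, so 2 is the maximum.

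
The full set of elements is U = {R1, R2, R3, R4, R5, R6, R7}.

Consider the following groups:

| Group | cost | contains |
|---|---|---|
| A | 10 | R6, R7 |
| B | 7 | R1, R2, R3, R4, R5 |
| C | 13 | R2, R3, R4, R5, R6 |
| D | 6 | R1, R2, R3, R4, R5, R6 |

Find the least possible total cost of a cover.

16

A, D together cover every element (A ∪ D = {R1, R2, R3, R4, R5, R6, R7}); total cost 10 + 6 = 16.
No covering selection has total cost below 16.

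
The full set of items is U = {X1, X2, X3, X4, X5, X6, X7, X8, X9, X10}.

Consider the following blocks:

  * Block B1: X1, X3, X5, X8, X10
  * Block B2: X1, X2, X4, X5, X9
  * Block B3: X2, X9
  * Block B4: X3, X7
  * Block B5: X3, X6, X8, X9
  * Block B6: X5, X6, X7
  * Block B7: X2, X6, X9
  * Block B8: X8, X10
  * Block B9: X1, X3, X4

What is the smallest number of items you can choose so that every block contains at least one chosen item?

Take H = {X3, X5, X9, X10}. Each listed block contains at least one of these, so H is a hitting set of size 4.
The blocks B3, B6, B8, B9 are pairwise disjoint, so any hitting set needs a separate item for each — at least 4. Hence 4 is optimal.

4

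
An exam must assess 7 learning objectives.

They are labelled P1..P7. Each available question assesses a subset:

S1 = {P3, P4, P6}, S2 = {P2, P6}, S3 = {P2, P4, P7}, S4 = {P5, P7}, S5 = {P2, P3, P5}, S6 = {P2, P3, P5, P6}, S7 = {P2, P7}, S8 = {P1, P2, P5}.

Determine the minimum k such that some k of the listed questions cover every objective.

S3 and S6 and S8 together: S3 ∪ S6 ∪ S8 = {P1, P2, P3, P4, P5, P6, P7} — every objective is covered.
Only S8 contains P1, so S8 is forced; the remaining 4 objectives need at least 2 more questions (each remaining question adds at most 3) — so at least 3 questions are needed, and 3 is optimal.

3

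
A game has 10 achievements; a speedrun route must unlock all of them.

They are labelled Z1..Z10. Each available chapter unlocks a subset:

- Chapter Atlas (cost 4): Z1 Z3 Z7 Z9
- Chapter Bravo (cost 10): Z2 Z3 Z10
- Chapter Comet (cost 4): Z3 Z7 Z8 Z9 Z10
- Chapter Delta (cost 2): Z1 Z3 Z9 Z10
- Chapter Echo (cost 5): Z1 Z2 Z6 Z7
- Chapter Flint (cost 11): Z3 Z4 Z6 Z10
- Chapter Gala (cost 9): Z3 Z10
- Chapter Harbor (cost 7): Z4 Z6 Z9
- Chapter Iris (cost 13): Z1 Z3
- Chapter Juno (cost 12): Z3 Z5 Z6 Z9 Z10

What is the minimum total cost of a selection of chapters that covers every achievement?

28

Comet, Echo, Harbor, Juno together cover every achievement (Comet ∪ Echo ∪ Harbor ∪ Juno = {Z1, Z2, Z3, Z4, Z5, Z6, Z7, Z8, Z9, Z10}); total cost 4 + 5 + 7 + 12 = 28.
The greedy pick Delta, Echo, Comet, Harbor, Juno costs 30; no covering selection beats 28.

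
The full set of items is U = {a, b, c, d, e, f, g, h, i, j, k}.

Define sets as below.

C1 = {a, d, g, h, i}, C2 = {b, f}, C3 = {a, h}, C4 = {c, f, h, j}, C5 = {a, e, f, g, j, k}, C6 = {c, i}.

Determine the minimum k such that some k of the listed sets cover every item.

C1, C2, C5, and C6 cover everything between them: the union {a, b, c, d, e, f, g, h, i, j, k} is all of U.
No 3 of the 6 sets cover everything (all 20 combinations miss at least one item), so 4 is optimal.

4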